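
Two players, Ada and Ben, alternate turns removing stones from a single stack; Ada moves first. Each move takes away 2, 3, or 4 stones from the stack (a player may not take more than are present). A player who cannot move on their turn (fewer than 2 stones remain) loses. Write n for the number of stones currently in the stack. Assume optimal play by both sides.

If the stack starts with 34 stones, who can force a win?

Build the W/L table. Terminal = L. A non-terminal position is W if it has a move to some L; otherwise it is L.
n=0: no move → L
n=1: no move → L
n=2: can move to 0, which is L ⇒ W
n=3: can move to 1, which is L ⇒ W
n=4: can move to 1, which is L ⇒ W
n=5: can move to 1, which is L ⇒ W
n=6: moves to 4(W), 3(W), 2(W); every one is W ⇒ L
n=7: moves to 5(W), 4(W), 3(W); every one is W ⇒ L
n=8: can move to 6, which is L ⇒ W
n=9: can move to 7, which is L ⇒ W
n=10: can move to 7, which is L ⇒ W
n=11: can move to 7, which is L ⇒ W
n=12: moves to 10(W), 9(W), 8(W); every one is W ⇒ L
n=13: moves to 11(W), 10(W), 9(W); every one is W ⇒ L
n=14: can move to 12, which is L ⇒ W
n=15: can move to 13, which is L ⇒ W
n=16: can move to 13, which is L ⇒ W
n=17: can move to 13, which is L ⇒ W
n=18: moves to 16(W), 15(W), 14(W); every one is W ⇒ L
n=19: moves to 17(W), 16(W), 15(W); every one is W ⇒ L
n=20: can move to 18, which is L ⇒ W
n=21: can move to 19, which is L ⇒ W
n=22: can move to 19, which is L ⇒ W
n=23: can move to 19, which is L ⇒ W
n=24: moves to 22(W), 21(W), 20(W); every one is W ⇒ L
n=25: moves to 23(W), 22(W), 21(W); every one is W ⇒ L
n=26: can move to 24, which is L ⇒ W
n=27: can move to 25, which is L ⇒ W
n=28: can move to 25, which is L ⇒ W
n=29: can move to 25, which is L ⇒ W
n=30: moves to 28(W), 27(W), 26(W); every one is W ⇒ L
n=31: moves to 29(W), 28(W), 27(W); every one is W ⇒ L
n=32: can move to 30, which is L ⇒ W
n=33: can move to 31, which is L ⇒ W
n=34: can move to 31, which is L ⇒ W
From 34 Ada can remove 3, leaving 31, reaching an L position.

Ada wins.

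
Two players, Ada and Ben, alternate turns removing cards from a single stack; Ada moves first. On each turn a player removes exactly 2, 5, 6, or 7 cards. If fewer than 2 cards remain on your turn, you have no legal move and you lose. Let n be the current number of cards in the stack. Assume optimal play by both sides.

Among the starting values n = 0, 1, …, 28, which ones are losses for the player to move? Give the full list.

0, 1, 4, 12, 13, 16, 24, 25, 28

Use the standard recursion: the mover loses at a terminal position; elsewhere, the mover wins exactly when some move hands the opponent an L position.
n=0: no move → L
n=1: no move → L
n=2: reaches L-position 0 → W
n=3: reaches L-position 1 → W
n=4: only reaches 2(W), which is W → L
n=5: reaches L-position 0 → W
n=6: reaches L-position 4 → W
n=7: reaches L-position 1 → W
n=8: reaches L-position 1 → W
n=9: reaches L-position 4 → W
n=10: reaches L-position 4 → W
n=11: reaches L-position 4 → W
n=12: only reaches 10(W), 7(W), 6(W), 5(W), all W → L
n=13: only reaches 11(W), 8(W), 7(W), 6(W), all W → L
n=14: reaches L-position 12 → W
n=15: reaches L-position 13 → W
n=16: only reaches 14(W), 11(W), 10(W), 9(W), all W → L
n=17: reaches L-position 12 → W
n=18: reaches L-position 16 → W
n=19: reaches L-position 13 → W
n=20: reaches L-position 13 → W
n=21: reaches L-position 16 → W
n=22: reaches L-position 16 → W
n=23: reaches L-position 16 → W
n=24: only reaches 22(W), 19(W), 18(W), 17(W), all W → L
n=25: only reaches 23(W), 20(W), 19(W), 18(W), all W → L
n=26: reaches L-position 24 → W
n=27: reaches L-position 25 → W
n=28: only reaches 26(W), 23(W), 22(W), 21(W), all W → L
The losing starting values of n are exactly the entries labelled L in this table (9 of them).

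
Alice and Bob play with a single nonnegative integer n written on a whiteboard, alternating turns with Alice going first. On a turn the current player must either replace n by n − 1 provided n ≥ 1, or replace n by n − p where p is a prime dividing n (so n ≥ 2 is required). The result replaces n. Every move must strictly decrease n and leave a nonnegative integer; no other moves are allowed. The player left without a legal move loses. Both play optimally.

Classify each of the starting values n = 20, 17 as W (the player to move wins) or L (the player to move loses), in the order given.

Build the W/L table. Terminal = L. A non-terminal position is W if it has a move to some L; otherwise it is L.
n=0: no move → L
n=1: →0(L), so W
n=2: →0(L), so W
n=3: →0(L), so W
n=4: →2(W), 3(W) — all W, so L
n=5: →0(L), so W
n=6: →4(L), so W
n=7: →0(L), so W
n=8: →6(W), 7(W) — all W, so L
n=9: →8(L), so W
n=10: →8(L), so W
n=11: →0(L), so W
n=12: →9(W), 10(W), 11(W) — all W, so L
n=13: →0(L), so W
n=14: →12(L), so W
n=15: →12(L), so W
n=16: →14(W), 15(W) — all W, so L
n=17: →0(L), so W
n=18: →16(L), so W
n=19: →0(L), so W
n=20: →15(W), 18(W), 19(W) — all W, so L

20: L, 17: W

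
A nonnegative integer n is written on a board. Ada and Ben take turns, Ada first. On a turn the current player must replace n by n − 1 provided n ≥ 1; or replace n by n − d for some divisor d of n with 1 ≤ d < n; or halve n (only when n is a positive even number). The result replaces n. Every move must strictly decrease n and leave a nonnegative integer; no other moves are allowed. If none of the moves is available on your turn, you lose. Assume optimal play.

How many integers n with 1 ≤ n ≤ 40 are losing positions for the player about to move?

19

Work bottom-up. With no move the player to move loses. Otherwise the position is W if at least one move leads to an L position for the opponent, and L if every move leads to a W.
n=0: no move → L
n=1: can move to 0, which is L ⇒ W
n=2: the only move is to 1(W), a W ⇒ L
n=3: can move to 2, which is L ⇒ W
n=4: can move to 2, which is L ⇒ W
n=5: the only move is to 4(W), a W ⇒ L
n=6: can move to 5, which is L ⇒ W
n=7: the only move is to 6(W), a W ⇒ L
n=8: can move to 7, which is L ⇒ W
n=9: moves to 6(W), 8(W); every one is W ⇒ L
n=10: can move to 5, which is L ⇒ W
n=11: the only move is to 10(W), a W ⇒ L
n=12: can move to 9, which is L ⇒ W
n=13: the only move is to 12(W), a W ⇒ L
n=14: can move to 7, which is L ⇒ W
n=15: moves to 10(W), 12(W), 14(W); every one is W ⇒ L
n=16: can move to 15, which is L ⇒ W
n=17: the only move is to 16(W), a W ⇒ L
n=18: can move to 9, which is L ⇒ W
n=19: the only move is to 18(W), a W ⇒ L
n=20: can move to 15, which is L ⇒ W
n=21: moves to 14(W), 18(W), 20(W); every one is W ⇒ L
n=22: can move to 11, which is L ⇒ W
n=23: the only move is to 22(W), a W ⇒ L
n=24: can move to 21, which is L ⇒ W
n=25: moves to 20(W), 24(W); every one is W ⇒ L
n=26: can move to 13, which is L ⇒ W
n=27: moves to 18(W), 24(W), 26(W); every one is W ⇒ L
n=28: can move to 21, which is L ⇒ W
n=29: the only move is to 28(W), a W ⇒ L
n=30: can move to 15, which is L ⇒ W
n=31: the only move is to 30(W), a W ⇒ L
n=32: can move to 31, which is L ⇒ W
n=33: moves to 22(W), 30(W), 32(W); every one is W ⇒ L
n=34: can move to 17, which is L ⇒ W
n=35: moves to 28(W), 30(W), 34(W); every one is W ⇒ L
n=36: can move to 27, which is L ⇒ W
n=37: the only move is to 36(W), a W ⇒ L
n=38: can move to 19, which is L ⇒ W
n=39: moves to 26(W), 36(W), 38(W); every one is W ⇒ L
n=40: can move to 35, which is L ⇒ W
L entries with 1 ≤ n ≤ 40 (n=0 is outside the asked range and is not counted): n = 2, 5, 7, 9, 11, 13, 15, 17, 19, 21, 23, 25, 27, 29, 31, 33, 35, 37, 39; that makes 19.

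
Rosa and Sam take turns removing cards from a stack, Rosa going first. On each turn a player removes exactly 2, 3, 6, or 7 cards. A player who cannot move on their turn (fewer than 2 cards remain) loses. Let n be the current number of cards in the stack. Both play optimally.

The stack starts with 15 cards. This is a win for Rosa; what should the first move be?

Remove 6, leaving 9.

Classify positions by backward induction: terminal positions (no move available) are L. From any other position, the mover wins iff some move reaches an L.
n=0: no move → L
n=1: no move → L
n=2: reaches L-position 0 → W
n=3: reaches L-position 1 → W
n=4: reaches L-position 1 → W
n=5: only reaches 3(W), 2(W), all W → L
n=6: reaches L-position 0 → W
n=7: reaches L-position 5 → W
n=8: reaches L-position 5 → W
n=9: only reaches 7(W), 6(W), 3(W), 2(W), all W → L
n=10: only reaches 8(W), 7(W), 4(W), 3(W), all W → L
n=11: reaches L-position 9 → W
n=12: reaches L-position 10 → W
n=13: reaches L-position 10 → W
n=14: only reaches 12(W), 11(W), 8(W), 7(W), all W → L
n=15: reaches L-position 9 → W
From 15, the L positions reachable in one move are: 9.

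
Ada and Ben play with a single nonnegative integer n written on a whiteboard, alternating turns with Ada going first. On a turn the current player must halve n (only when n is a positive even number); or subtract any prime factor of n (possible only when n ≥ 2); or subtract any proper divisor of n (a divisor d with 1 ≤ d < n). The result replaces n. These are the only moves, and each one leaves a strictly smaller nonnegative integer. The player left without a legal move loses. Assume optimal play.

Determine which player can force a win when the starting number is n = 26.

Positions with no move are L. A position that does have a move is losing for the player to move precisely when every available move leads to a winning position for the opponent. Fill in the labels:
n=0: no move → L
n=1: no move → L
n=2: reaches L-position 0 → W
n=3: reaches L-position 0 → W
n=4: only reaches 2(W), 3(W), all W → L
n=5: reaches L-position 0 → W
n=6: reaches L-position 4 → W
n=7: reaches L-position 0 → W
n=8: reaches L-position 4 → W
n=9: only reaches 6(W), 8(W), all W → L
n=10: reaches L-position 9 → W
n=11: reaches L-position 0 → W
n=12: reaches L-position 9 → W
n=13: reaches L-position 0 → W
n=14: only reaches 7(W), 12(W), 13(W), all W → L
n=15: reaches L-position 14 → W
n=16: reaches L-position 14 → W
n=17: reaches L-position 0 → W
n=18: reaches L-position 9 → W
n=19: reaches L-position 0 → W
n=20: only reaches 10(W), 15(W), 16(W), 18(W), 19(W), all W → L
n=21: reaches L-position 14 → W
n=22: reaches L-position 20 → W
n=23: reaches L-position 0 → W
n=24: reaches L-position 20 → W
n=25: reaches L-position 20 → W
n=26: only reaches 13(W), 24(W), 25(W), all W → L
Every move from 26 reaches a W position, so the mover loses.

Ben wins.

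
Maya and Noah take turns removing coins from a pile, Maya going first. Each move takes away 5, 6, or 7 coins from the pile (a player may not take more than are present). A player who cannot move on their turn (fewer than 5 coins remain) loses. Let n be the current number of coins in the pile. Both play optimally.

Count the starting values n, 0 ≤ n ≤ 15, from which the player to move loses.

Classify positions by backward induction: terminal positions (no move available) are L. From any other position, the mover wins iff some move reaches an L.
n=0: no move → L
n=1: no move → L
n=2: no move → L
n=3: no move → L
n=4: no move → L
n=5: →0(L), so W
n=6: →1(L), so W
n=7: →2(L), so W
n=8: →3(L), so W
n=9: →4(L), so W
n=10: →4(L), so W
n=11: →4(L), so W
n=12: →7(W), 6(W), 5(W) — all W, so L
n=13: →8(W), 7(W), 6(W) — all W, so L
n=14: →9(W), 8(W), 7(W) — all W, so L
n=15: →10(W), 9(W), 8(W) — all W, so L
L entries with 0 ≤ n ≤ 15: n = 0, 1, 2, 3, 4, 12, 13, 14, 15; that makes 9.

9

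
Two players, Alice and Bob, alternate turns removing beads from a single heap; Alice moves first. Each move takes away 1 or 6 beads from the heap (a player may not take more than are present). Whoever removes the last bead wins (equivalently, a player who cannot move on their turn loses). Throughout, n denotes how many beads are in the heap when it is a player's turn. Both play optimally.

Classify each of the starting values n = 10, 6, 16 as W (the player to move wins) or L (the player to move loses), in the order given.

Work bottom-up. With no move the player to move loses. Otherwise the position is W if at least one move leads to an L position for the opponent, and L if every move leads to a W.
n=0: no move → L
n=1: W (go to 0, an L position)
n=2: L (sole option 1(W) is W)
n=3: W (go to 2, an L position)
n=4: L (sole option 3(W) is W)
n=5: W (go to 4, an L position)
n=6: W (go to 0, an L position)
n=7: L (options 6(W), 1(W) are all W)
n=8: W (go to 7, an L position)
n=9: L (options 8(W), 3(W) are all W)
n=10: W (go to 9, an L position)
n=11: L (options 10(W), 5(W) are all W)
n=12: W (go to 11, an L position)
n=13: W (go to 7, an L position)
n=14: L (options 13(W), 8(W) are all W)
n=15: W (go to 14, an L position)
n=16: L (options 15(W), 10(W) are all W)

10: W, 6: W, 16: L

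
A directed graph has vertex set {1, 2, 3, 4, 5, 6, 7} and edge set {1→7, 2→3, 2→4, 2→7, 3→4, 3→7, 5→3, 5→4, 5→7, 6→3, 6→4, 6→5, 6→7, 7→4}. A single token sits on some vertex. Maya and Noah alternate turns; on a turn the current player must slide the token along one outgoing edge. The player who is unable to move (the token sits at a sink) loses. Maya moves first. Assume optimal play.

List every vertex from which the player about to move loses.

1, 4

Work bottom-up. With no move the player to move loses. Otherwise the position is W if at least one move leads to an L position for the opponent, and L if every move leads to a W.
Every edge goes from a vertex to one that appears earlier in the order 4, 7, 3, 5, 6, 1, 2, so processing vertices in that order labels each vertex after all of its successors.
4: no outgoing edge → L
7: reaches L-position 4 → W
3: reaches L-position 4 → W
5: reaches L-position 4 → W
6: reaches L-position 4 → W
1: only reaches 7(W), which is W → L
2: reaches L-position 4 → W
Reading off the rows marked L gives the requested list; there are 2 such vertices.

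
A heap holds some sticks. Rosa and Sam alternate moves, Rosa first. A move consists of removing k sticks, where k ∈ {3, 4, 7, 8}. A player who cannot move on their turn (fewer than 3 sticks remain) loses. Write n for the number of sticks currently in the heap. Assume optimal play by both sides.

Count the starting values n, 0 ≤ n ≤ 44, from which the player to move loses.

Use the standard recursion: the mover loses at a terminal position; elsewhere, the mover wins exactly when some move hands the opponent an L position.
n=0: no move → L
n=1: no move → L
n=2: no move → L
n=3: W (go to 0, an L position)
n=4: W (go to 1, an L position)
n=5: W (go to 2, an L position)
n=6: W (go to 2, an L position)
n=7: W (go to 0, an L position)
n=8: W (go to 1, an L position)
n=9: W (go to 2, an L position)
n=10: W (go to 2, an L position)
n=11: L (options 8(W), 7(W), 4(W), 3(W) are all W)
n=12: L (options 9(W), 8(W), 5(W), 4(W) are all W)
n=13: L (options 10(W), 9(W), 6(W), 5(W) are all W)
n=14: W (go to 11, an L position)
n=15: W (go to 12, an L position)
n=16: W (go to 13, an L position)
n=17: W (go to 13, an L position)
n=18: W (go to 11, an L position)
n=19: W (go to 12, an L position)
n=20: W (go to 13, an L position)
n=21: W (go to 13, an L position)
n=22: L (options 19(W), 18(W), 15(W), 14(W) are all W)
n=23: L (options 20(W), 19(W), 16(W), 15(W) are all W)
n=24: L (options 21(W), 20(W), 17(W), 16(W) are all W)
n=25: W (go to 22, an L position)
n=26: W (go to 23, an L position)
n=27: W (go to 24, an L position)
n=28: W (go to 24, an L position)
n=29: W (go to 22, an L position)
n=30: W (go to 23, an L position)
n=31: W (go to 24, an L position)
n=32: W (go to 24, an L position)
n=33: L (options 30(W), 29(W), 26(W), 25(W) are all W)
n=34: L (options 31(W), 30(W), 27(W), 26(W) are all W)
n=35: L (options 32(W), 31(W), 28(W), 27(W) are all W)
n=36: W (go to 33, an L position)
n=37: W (go to 34, an L position)
n=38: W (go to 35, an L position)
n=39: W (go to 35, an L position)
n=40: W (go to 33, an L position)
n=41: W (go to 34, an L position)
n=42: W (go to 35, an L position)
n=43: W (go to 35, an L position)
n=44: L (options 41(W), 40(W), 37(W), 36(W) are all W)
L entries with 0 ≤ n ≤ 44: n = 0, 1, 2, 11, 12, 13, 22, 23, 24, 33, 34, 35, 44; that makes 13.

13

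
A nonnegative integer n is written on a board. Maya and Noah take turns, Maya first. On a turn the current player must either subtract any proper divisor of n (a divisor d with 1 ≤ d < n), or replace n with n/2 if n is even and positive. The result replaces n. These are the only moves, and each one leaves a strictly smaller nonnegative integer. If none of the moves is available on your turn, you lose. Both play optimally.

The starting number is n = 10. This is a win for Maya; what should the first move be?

Classify positions by backward induction: terminal positions (no move available) are L. From any other position, the mover wins iff some move reaches an L.
n=0: no move → L
n=1: no move → L
n=2: can move to 1, which is L ⇒ W
n=3: the only move is to 2(W), a W ⇒ L
n=4: can move to 3, which is L ⇒ W
n=5: the only move is to 4(W), a W ⇒ L
n=6: can move to 3, which is L ⇒ W
n=7: the only move is to 6(W), a W ⇒ L
n=8: can move to 7, which is L ⇒ W
n=9: moves to 6(W), 8(W); every one is W ⇒ L
n=10: can move to 5, which is L ⇒ W
From 10, the L positions reachable in one move are: 5, 9. Any move reaching one of these is winning.

Move to 5.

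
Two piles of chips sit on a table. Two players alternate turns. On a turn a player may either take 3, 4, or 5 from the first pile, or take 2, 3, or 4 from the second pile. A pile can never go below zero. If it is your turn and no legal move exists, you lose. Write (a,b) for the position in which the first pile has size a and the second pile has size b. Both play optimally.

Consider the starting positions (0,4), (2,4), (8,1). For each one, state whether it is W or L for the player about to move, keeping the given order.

Classify positions by backward induction: terminal positions (no move available) are L. From any other position, the mover wins iff some move reaches an L.
No move ever increases a pile, so every position that can arise here has a ≤ 8 and b ≤ 4; it is enough to label the cells with 0 ≤ a ≤ 8 and 0 ≤ b ≤ 4.
Every move lowers a or b (never raises either), so fill the grid row by row in increasing a, and left to right within a row: each cell's successors are then already labelled.
      b=0  b=1  b=2  b=3  b=4
a=0:    L    L    W    W    W
a=1:    L    L    W    W    W
a=2:    L    L    W    W    W
a=3:    W    W    L    L    W
a=4:    W    W    L    L    W
a=5:    W    W    L    L    W
a=6:    W    W    W    W    L
a=7:    W    W    W    W    L
a=8:    L    L    W    W    W
Cells with no legal move (terminal, hence L): (0,0), (0,1), (1,0), (1,1), (2,0), (2,1).
The remaining L cells, each justified by listing all of its moves:
(3,2): L (options (0,2)(W), (3,0)(W) are all W)
(3,3): L (options (0,3)(W), (3,1)(W), (3,0)(W) are all W)
(4,2): L (options (1,2)(W), (0,2)(W), (4,0)(W) are all W)
(4,3): L (options (1,3)(W), (0,3)(W), (4,1)(W), (4,0)(W) are all W)
(5,2): L (options (2,2)(W), (1,2)(W), (0,2)(W), (5,0)(W) are all W)
(5,3): L (options (2,3)(W), (1,3)(W), (0,3)(W), (5,1)(W), (5,0)(W) are all W)
(6,4): L (options (3,4)(W), (2,4)(W), (1,4)(W), (6,2)(W), (6,1)(W), (6,0)(W) are all W)
(7,4): L (options (4,4)(W), (3,4)(W), (2,4)(W), (7,2)(W), (7,1)(W), (7,0)(W) are all W)
(8,0): L (options (5,0)(W), (4,0)(W), (3,0)(W) are all W)
(8,1): L (options (5,1)(W), (4,1)(W), (3,1)(W) are all W)
Every other cell has at least one move into one of the L cells above, so it is W.
(0,4): the move to (0,1) reaches an L cell, so W
(2,4): the move to (2,1) reaches an L cell, so W
(8,1): one of the L cells justified above, so L

(0,4): W, (2,4): W, (8,1): L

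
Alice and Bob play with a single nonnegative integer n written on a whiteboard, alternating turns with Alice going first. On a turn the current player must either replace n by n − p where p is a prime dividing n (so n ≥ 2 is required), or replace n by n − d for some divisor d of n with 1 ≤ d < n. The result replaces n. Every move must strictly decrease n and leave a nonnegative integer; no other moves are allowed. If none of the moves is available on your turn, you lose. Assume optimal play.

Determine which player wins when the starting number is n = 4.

Classify positions by backward induction: terminal positions (no move available) are L. From any other position, the mover wins iff some move reaches an L.
n=0: no move → L
n=1: no move → L
n=2: W (go to 0, an L position)
n=3: W (go to 0, an L position)
n=4: L (options 2(W), 3(W) are all W)
The starting position 4 is L: whatever Alice does, the opponent receives a W position.

Bob wins.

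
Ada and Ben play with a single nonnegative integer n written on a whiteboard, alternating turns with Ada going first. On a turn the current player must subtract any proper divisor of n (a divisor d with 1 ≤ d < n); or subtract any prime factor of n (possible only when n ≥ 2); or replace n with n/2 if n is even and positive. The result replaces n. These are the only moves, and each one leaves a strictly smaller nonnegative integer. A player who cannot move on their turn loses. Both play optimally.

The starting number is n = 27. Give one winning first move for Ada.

Move to 26.

Positions with no move are L. A position that does have a move is losing for the player to move precisely when every available move leads to a winning position for the opponent. Fill in the labels:
n=0: no move → L
n=1: no move → L
n=2: reaches L-position 0 → W
n=3: reaches L-position 0 → W
n=4: only reaches 2(W), 3(W), all W → L
n=5: reaches L-position 0 → W
n=6: reaches L-position 4 → W
n=7: reaches L-position 0 → W
n=8: reaches L-position 4 → W
n=9: only reaches 6(W), 8(W), all W → L
n=10: reaches L-position 9 → W
n=11: reaches L-position 0 → W
n=12: reaches L-position 9 → W
n=13: reaches L-position 0 → W
n=14: only reaches 7(W), 12(W), 13(W), all W → L
n=15: reaches L-position 14 → W
n=16: reaches L-position 14 → W
n=17: reaches L-position 0 → W
n=18: reaches L-position 9 → W
n=19: reaches L-position 0 → W
n=20: only reaches 10(W), 15(W), 16(W), 18(W), 19(W), all W → L
n=21: reaches L-position 14 → W
n=22: reaches L-position 20 → W
n=23: reaches L-position 0 → W
n=24: reaches L-position 20 → W
n=25: reaches L-position 20 → W
n=26: only reaches 13(W), 24(W), 25(W), all W → L
n=27: reaches L-position 26 → W
From 27, the L positions reachable in one move are: 26.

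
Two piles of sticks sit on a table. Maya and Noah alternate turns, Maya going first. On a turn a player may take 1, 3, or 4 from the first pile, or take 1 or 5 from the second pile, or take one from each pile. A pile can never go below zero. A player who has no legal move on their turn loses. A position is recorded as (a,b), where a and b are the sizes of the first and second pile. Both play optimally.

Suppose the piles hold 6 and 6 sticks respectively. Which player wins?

Maya wins.

Use the standard recursion: the mover loses at a terminal position; elsewhere, the mover wins exactly when some move hands the opponent an L position.
No move ever increases a pile, so every position that can arise here has a ≤ 6 and b ≤ 6; it is enough to label the cells with 0 ≤ a ≤ 6 and 0 ≤ b ≤ 6.
Every move lowers a or b (never raises either), so fill the grid row by row in increasing a, and left to right within a row: each cell's successors are then already labelled.
      b=0  b=1  b=2  b=3  b=4  b=5  b=6
a=0:    L    W    L    W    L    W    L
a=1:    W    W    W    W    W    W    W
a=2:    L    W    L    W    L    W    L
a=3:    W    W    W    W    W    W    W
a=4:    W    L    W    L    W    L    W
a=5:    W    W    W    W    W    W    W
a=6:    W    L    W    L    W    L    W
Cells with no legal move (terminal, hence L): (0,0).
The remaining L cells, each justified by listing all of its moves:
(0,2): the only move is to (0,1)(W), a W ⇒ L
(0,4): the only move is to (0,3)(W), a W ⇒ L
(0,6): moves to (0,5)(W), (0,1)(W); every one is W ⇒ L
(2,0): the only move is to (1,0)(W), a W ⇒ L
(2,2): moves to (1,2)(W), (2,1)(W), (1,1)(W); every one is W ⇒ L
(2,4): moves to (1,4)(W), (2,3)(W), (1,3)(W); every one is W ⇒ L
(2,6): moves to (1,6)(W), (2,5)(W), (2,1)(W), (1,5)(W); every one is W ⇒ L
(4,1): moves to (3,1)(W), (1,1)(W), (0,1)(W), (4,0)(W), (3,0)(W); every one is W ⇒ L
(4,3): moves to (3,3)(W), (1,3)(W), (0,3)(W), (4,2)(W), (3,2)(W); every one is W ⇒ L
(4,5): moves to (3,5)(W), (1,5)(W), (0,5)(W), (4,4)(W), (4,0)(W), (3,4)(W); every one is W ⇒ L
(6,1): moves to (5,1)(W), (3,1)(W), (2,1)(W), (6,0)(W), (5,0)(W); every one is W ⇒ L
(6,3): moves to (5,3)(W), (3,3)(W), (2,3)(W), (6,2)(W), (5,2)(W); every one is W ⇒ L
(6,5): moves to (5,5)(W), (3,5)(W), (2,5)(W), (6,4)(W), (6,0)(W), (5,4)(W); every one is W ⇒ L
Every other cell has at least one move into one of the L cells above, so it is W.
The starting position (6,6) is W: Maya should move to (2,6), handing over an L position.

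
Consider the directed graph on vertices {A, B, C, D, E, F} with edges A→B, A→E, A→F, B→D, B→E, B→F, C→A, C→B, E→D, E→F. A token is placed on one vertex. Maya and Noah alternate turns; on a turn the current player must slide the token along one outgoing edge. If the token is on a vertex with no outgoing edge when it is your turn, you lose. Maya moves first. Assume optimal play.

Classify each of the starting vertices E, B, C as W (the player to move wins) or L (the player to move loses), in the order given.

Work bottom-up. With no move the player to move loses. Otherwise the position is W if at least one move leads to an L position for the opponent, and L if every move leads to a W.
Every edge goes from a vertex to one that appears earlier in the order F, D, E, B, A, C, so processing vertices in that order labels each vertex after all of its successors.
F: no outgoing edge → L
D: no outgoing edge → L
E: reaches L-position D → W
B: reaches L-position D → W
A: reaches L-position F → W
C: only reaches A(W), B(W), all W → L

E: W, B: W, C: L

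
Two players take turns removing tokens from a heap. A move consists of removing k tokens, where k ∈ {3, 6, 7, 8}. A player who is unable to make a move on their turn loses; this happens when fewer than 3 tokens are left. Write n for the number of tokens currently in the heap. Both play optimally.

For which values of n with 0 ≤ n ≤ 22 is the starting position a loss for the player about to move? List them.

0, 1, 2, 11, 12, 13, 22

Work bottom-up. With no move the player to move loses. Otherwise the position is W if at least one move leads to an L position for the opponent, and L if every move leads to a W.
n=0: no move → L
n=1: no move → L
n=2: no move → L
n=3: W (go to 0, an L position)
n=4: W (go to 1, an L position)
n=5: W (go to 2, an L position)
n=6: W (go to 0, an L position)
n=7: W (go to 1, an L position)
n=8: W (go to 2, an L position)
n=9: W (go to 2, an L position)
n=10: W (go to 2, an L position)
n=11: L (options 8(W), 5(W), 4(W), 3(W) are all W)
n=12: L (options 9(W), 6(W), 5(W), 4(W) are all W)
n=13: L (options 10(W), 7(W), 6(W), 5(W) are all W)
n=14: W (go to 11, an L position)
n=15: W (go to 12, an L position)
n=16: W (go to 13, an L position)
n=17: W (go to 11, an L position)
n=18: W (go to 12, an L position)
n=19: W (go to 13, an L position)
n=20: W (go to 13, an L position)
n=21: W (go to 13, an L position)
n=22: L (options 19(W), 16(W), 15(W), 14(W) are all W)
The losing starting values of n are exactly the entries labelled L in this table (7 of them).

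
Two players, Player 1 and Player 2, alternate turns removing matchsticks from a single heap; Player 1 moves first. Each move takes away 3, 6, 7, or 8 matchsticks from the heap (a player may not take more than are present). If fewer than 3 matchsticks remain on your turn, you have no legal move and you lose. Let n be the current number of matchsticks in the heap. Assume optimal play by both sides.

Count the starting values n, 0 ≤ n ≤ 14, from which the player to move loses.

Positions with no move are L. A position that does have a move is losing for the player to move precisely when every available move leads to a winning position for the opponent. Fill in the labels:
n=0: no move → L
n=1: no move → L
n=2: no move → L
n=3: can move to 0, which is L ⇒ W
n=4: can move to 1, which is L ⇒ W
n=5: can move to 2, which is L ⇒ W
n=6: can move to 0, which is L ⇒ W
n=7: can move to 1, which is L ⇒ W
n=8: can move to 2, which is L ⇒ W
n=9: can move to 2, which is L ⇒ W
n=10: can move to 2, which is L ⇒ W
n=11: moves to 8(W), 5(W), 4(W), 3(W); every one is W ⇒ L
n=12: moves to 9(W), 6(W), 5(W), 4(W); every one is W ⇒ L
n=13: moves to 10(W), 7(W), 6(W), 5(W); every one is W ⇒ L
n=14: can move to 11, which is L ⇒ W
L entries with 0 ≤ n ≤ 14: n = 0, 1, 2, 11, 12, 13; that makes 6.

6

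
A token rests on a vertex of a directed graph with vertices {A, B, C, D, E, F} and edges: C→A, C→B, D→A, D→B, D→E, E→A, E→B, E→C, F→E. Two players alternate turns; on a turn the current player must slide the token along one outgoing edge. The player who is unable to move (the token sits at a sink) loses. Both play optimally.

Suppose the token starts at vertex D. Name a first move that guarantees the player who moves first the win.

Label each position W (a win for the player to move) or L (a loss). A position with no legal move is L; any other position is W exactly when some move reaches an L, and L when every move reaches a W.
Every edge goes from a vertex to one that appears earlier in the order B, A, C, E, D, F, so processing vertices in that order labels each vertex after all of its successors.
B: no outgoing edge → L
A: no outgoing edge → L
C: W (go to A, an L position)
E: W (go to A, an L position)
D: W (go to A, an L position)
F: L (sole option E(W) is W)
From D, the L positions reachable in one move are: A, B. Any move reaching one of these is winning.

Move to A.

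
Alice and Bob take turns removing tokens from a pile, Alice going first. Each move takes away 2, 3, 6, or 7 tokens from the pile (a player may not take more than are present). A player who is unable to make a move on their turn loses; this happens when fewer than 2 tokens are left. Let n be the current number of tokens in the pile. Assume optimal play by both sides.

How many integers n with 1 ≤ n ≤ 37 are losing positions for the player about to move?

Build the W/L table. Terminal = L. A non-terminal position is W if it has a move to some L; otherwise it is L.
n=0: no move → L
n=1: no move → L
n=2: reaches L-position 0 → W
n=3: reaches L-position 1 → W
n=4: reaches L-position 1 → W
n=5: only reaches 3(W), 2(W), all W → L
n=6: reaches L-position 0 → W
n=7: reaches L-position 5 → W
n=8: reaches L-position 5 → W
n=9: only reaches 7(W), 6(W), 3(W), 2(W), all W → L
n=10: only reaches 8(W), 7(W), 4(W), 3(W), all W → L
n=11: reaches L-position 9 → W
n=12: reaches L-position 10 → W
n=13: reaches L-position 10 → W
n=14: only reaches 12(W), 11(W), 8(W), 7(W), all W → L
n=15: reaches L-position 9 → W
n=16: reaches L-position 14 → W
n=17: reaches L-position 14 → W
n=18: only reaches 16(W), 15(W), 12(W), 11(W), all W → L
n=19: only reaches 17(W), 16(W), 13(W), 12(W), all W → L
n=20: reaches L-position 18 → W
n=21: reaches L-position 19 → W
n=22: reaches L-position 19 → W
n=23: only reaches 21(W), 20(W), 17(W), 16(W), all W → L
n=24: reaches L-position 18 → W
n=25: reaches L-position 23 → W
n=26: reaches L-position 23 → W
n=27: only reaches 25(W), 24(W), 21(W), 20(W), all W → L
n=28: only reaches 26(W), 25(W), 22(W), 21(W), all W → L
n=29: reaches L-position 27 → W
n=30: reaches L-position 28 → W
n=31: reaches L-position 28 → W
n=32: only reaches 30(W), 29(W), 26(W), 25(W), all W → L
n=33: reaches L-position 27 → W
n=34: reaches L-position 32 → W
n=35: reaches L-position 32 → W
n=36: only reaches 34(W), 33(W), 30(W), 29(W), all W → L
n=37: only reaches 35(W), 34(W), 31(W), 30(W), all W → L
L entries with 1 ≤ n ≤ 37 (n=0 is outside the asked range and is not counted): n = 1, 5, 9, 10, 14, 18, 19, 23, 27, 28, 32, 36, 37; that makes 13.

13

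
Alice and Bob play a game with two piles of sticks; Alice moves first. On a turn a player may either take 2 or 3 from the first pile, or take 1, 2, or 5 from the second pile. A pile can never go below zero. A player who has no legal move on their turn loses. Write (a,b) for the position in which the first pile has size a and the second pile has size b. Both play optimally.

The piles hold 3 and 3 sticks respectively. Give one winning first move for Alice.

Use the standard recursion: the mover loses at a terminal position; elsewhere, the mover wins exactly when some move hands the opponent an L position.
No move ever increases a pile, so every position that can arise here has a ≤ 3 and b ≤ 3; it is enough to label the cells with 0 ≤ a ≤ 3 and 0 ≤ b ≤ 3.
Every move lowers a or b (never raises either), so fill the grid row by row in increasing a, and left to right within a row: each cell's successors are then already labelled.
      b=0  b=1  b=2  b=3
a=0:    L    W    W    L
a=1:    L    W    W    L
a=2:    W    L    W    W
a=3:    W    L    W    W
Cells with no legal move (terminal, hence L): (0,0), (1,0).
The remaining L cells, each justified by listing all of its moves:
(0,3): L (options (0,2)(W), (0,1)(W) are all W)
(1,3): L (options (1,2)(W), (1,1)(W) are all W)
(2,1): L (options (0,1)(W), (2,0)(W) are all W)
(3,1): L (options (1,1)(W), (0,1)(W), (3,0)(W) are all W)
Every other cell has at least one move into one of the L cells above, so it is W.
From (3,3), the L positions reachable in one move are: (1,3), (0,3), (3,1). Any move reaching one of these is winning.

Move to (1,3).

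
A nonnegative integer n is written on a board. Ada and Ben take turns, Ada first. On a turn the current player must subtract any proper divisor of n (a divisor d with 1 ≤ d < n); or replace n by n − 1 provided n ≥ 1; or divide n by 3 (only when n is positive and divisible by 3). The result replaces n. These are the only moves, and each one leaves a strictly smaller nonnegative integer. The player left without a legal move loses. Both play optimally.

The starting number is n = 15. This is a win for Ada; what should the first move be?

Classify positions by backward induction: terminal positions (no move available) are L. From any other position, the mover wins iff some move reaches an L.
n=0: no move → L
n=1: W (go to 0, an L position)
n=2: L (sole option 1(W) is W)
n=3: W (go to 2, an L position)
n=4: W (go to 2, an L position)
n=5: L (sole option 4(W) is W)
n=6: W (go to 2, an L position)
n=7: L (sole option 6(W) is W)
n=8: W (go to 7, an L position)
n=9: L (options 3(W), 6(W), 8(W) are all W)
n=10: W (go to 5, an L position)
n=11: L (sole option 10(W) is W)
n=12: W (go to 9, an L position)
n=13: L (sole option 12(W) is W)
n=14: W (go to 7, an L position)
n=15: W (go to 5, an L position)
From 15, the L positions reachable in one move are: 5.

Move to 5.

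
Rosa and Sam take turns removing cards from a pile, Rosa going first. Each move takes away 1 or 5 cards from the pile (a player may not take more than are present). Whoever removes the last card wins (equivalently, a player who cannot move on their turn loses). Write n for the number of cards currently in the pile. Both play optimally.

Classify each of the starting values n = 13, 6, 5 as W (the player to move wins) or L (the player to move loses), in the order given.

13: W, 6: L, 5: W

Positions with no move are L. A position that does have a move is losing for the player to move precisely when every available move leads to a winning position for the opponent. Fill in the labels:
n=0: no move → L
n=1: W (go to 0, an L position)
n=2: L (sole option 1(W) is W)
n=3: W (go to 2, an L position)
n=4: L (sole option 3(W) is W)
n=5: W (go to 4, an L position)
n=6: L (options 5(W), 1(W) are all W)
n=7: W (go to 6, an L position)
n=8: L (options 7(W), 3(W) are all W)
n=9: W (go to 8, an L position)
n=10: L (options 9(W), 5(W) are all W)
n=11: W (go to 10, an L position)
n=12: L (options 11(W), 7(W) are all W)
n=13: W (go to 12, an L position)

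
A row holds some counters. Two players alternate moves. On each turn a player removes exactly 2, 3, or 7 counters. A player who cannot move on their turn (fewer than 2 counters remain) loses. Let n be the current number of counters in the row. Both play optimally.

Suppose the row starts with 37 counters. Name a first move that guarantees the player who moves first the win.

Work bottom-up. With no move the player to move loses. Otherwise the position is W if at least one move leads to an L position for the opponent, and L if every move leads to a W.
n=0: no move → L
n=1: no move → L
n=2: →0(L), so W
n=3: →1(L), so W
n=4: →1(L), so W
n=5: →3(W), 2(W) — all W, so L
n=6: →4(W), 3(W) — all W, so L
n=7: →5(L), so W
n=8: →6(L), so W
n=9: →6(L), so W
n=10: →8(W), 7(W), 3(W) — all W, so L
n=11: →9(W), 8(W), 4(W) — all W, so L
n=12: →10(L), so W
n=13: →11(L), so W
n=14: →11(L), so W
n=15: →13(W), 12(W), 8(W) — all W, so L
n=16: →14(W), 13(W), 9(W) — all W, so L
n=17: →15(L), so W
n=18: →16(L), so W
n=19: →16(L), so W
n=20: →18(W), 17(W), 13(W) — all W, so L
n=21: →19(W), 18(W), 14(W) — all W, so L
n=22: →20(L), so W
n=23: →21(L), so W
n=24: →21(L), so W
n=25: →23(W), 22(W), 18(W) — all W, so L
n=26: →24(W), 23(W), 19(W) — all W, so L
n=27: →25(L), so W
n=28: →26(L), so W
n=29: →26(L), so W
n=30: →28(W), 27(W), 23(W) — all W, so L
n=31: →29(W), 28(W), 24(W) — all W, so L
n=32: →30(L), so W
n=33: →31(L), so W
n=34: →31(L), so W
n=35: →33(W), 32(W), 28(W) — all W, so L
n=36: →34(W), 33(W), 29(W) — all W, so L
n=37: →35(L), so W
From 37, the L positions reachable in one move are: 35, 30. Any move reaching one of these is winning.

Remove 2, leaving 35.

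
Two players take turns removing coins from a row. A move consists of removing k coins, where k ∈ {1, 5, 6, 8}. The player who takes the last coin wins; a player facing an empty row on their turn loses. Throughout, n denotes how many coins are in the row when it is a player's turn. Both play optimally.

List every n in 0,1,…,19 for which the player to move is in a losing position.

Classify positions by backward induction: terminal positions (no move available) are L. From any other position, the mover wins iff some move reaches an L.
n=0: no move → L
n=1: reaches L-position 0 → W
n=2: only reaches 1(W), which is W → L
n=3: reaches L-position 2 → W
n=4: only reaches 3(W), which is W → L
n=5: reaches L-position 4 → W
n=6: reaches L-position 0 → W
n=7: reaches L-position 2 → W
n=8: reaches L-position 2 → W
n=9: reaches L-position 4 → W
n=10: reaches L-position 4 → W
n=11: only reaches 10(W), 6(W), 5(W), 3(W), all W → L
n=12: reaches L-position 11 → W
n=13: only reaches 12(W), 8(W), 7(W), 5(W), all W → L
n=14: reaches L-position 13 → W
n=15: only reaches 14(W), 10(W), 9(W), 7(W), all W → L
n=16: reaches L-position 15 → W
n=17: reaches L-position 11 → W
n=18: reaches L-position 13 → W
n=19: reaches L-position 13 → W
Reading off the rows marked L gives the requested list; there are 6 such values of n.

0, 2, 4, 11, 13, 15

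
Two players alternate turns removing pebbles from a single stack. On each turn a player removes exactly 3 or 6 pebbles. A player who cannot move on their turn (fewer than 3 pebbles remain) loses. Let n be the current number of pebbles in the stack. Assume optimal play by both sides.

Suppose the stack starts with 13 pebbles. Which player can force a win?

The first player wins.

Work bottom-up. With no move the player to move loses. Otherwise the position is W if at least one move leads to an L position for the opponent, and L if every move leads to a W.
n=0: no move → L
n=1: no move → L
n=2: no move → L
n=3: reaches L-position 0 → W
n=4: reaches L-position 1 → W
n=5: reaches L-position 2 → W
n=6: reaches L-position 0 → W
n=7: reaches L-position 1 → W
n=8: reaches L-position 2 → W
n=9: only reaches 6(W), 3(W), all W → L
n=10: only reaches 7(W), 4(W), all W → L
n=11: only reaches 8(W), 5(W), all W → L
n=12: reaches L-position 9 → W
n=13: reaches L-position 10 → W
The starting position 13 is W: the player to move should remove 3, leaving 10, handing over an L position.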